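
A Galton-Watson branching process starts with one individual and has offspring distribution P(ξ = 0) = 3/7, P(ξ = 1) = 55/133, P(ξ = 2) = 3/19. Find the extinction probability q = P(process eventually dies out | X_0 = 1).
q = 1

Mean offspring μ = 0·3/7 + 1·55/133 + 2·3/19 = 97/133 ≤ 1. For μ ≤ 1 with offspring not concentrated at 1, the Galton-Watson process goes extinct almost surely, so q = 1.
(Algebraic check: The pgf is f(s) = 3/7 + 55/133·s + 3/19·s². The extinction probability q is the smallest fixed point of f in [0, 1]. Setting s = f(s):
  3/19·s² + (55/133 − 1)·s + 3/7 = 0
  3/19·s² − (3/7 + 3/19)·s + 3/7 = 0
which factors as (s − 1)·(3/19·s − 3/7) = 0, giving roots s = 1 and s = (3/7)/(3/19) = 19/7. Since 19/7 ≥ 1, the smallest root in [0, 1] is s = 1.)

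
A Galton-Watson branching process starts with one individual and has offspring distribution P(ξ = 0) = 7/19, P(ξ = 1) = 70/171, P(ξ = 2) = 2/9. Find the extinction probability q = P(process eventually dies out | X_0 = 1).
q = 1

Mean offspring μ = 0·7/19 + 1·70/171 + 2·2/9 = 146/171 ≤ 1. For μ ≤ 1 with offspring not concentrated at 1, the Galton-Watson process goes extinct almost surely, so q = 1.
(Algebraic check: The pgf is f(s) = 7/19 + 70/171·s + 2/9·s². The extinction probability q is the smallest fixed point of f in [0, 1]. Setting s = f(s):
  2/9·s² + (70/171 − 1)·s + 7/19 = 0
  2/9·s² − (7/19 + 2/9)·s + 7/19 = 0
which factors as (s − 1)·(2/9·s − 7/19) = 0, giving roots s = 1 and s = (7/19)/(2/9) = 63/38. Since 63/38 ≥ 1, the smallest root in [0, 1] is s = 1.)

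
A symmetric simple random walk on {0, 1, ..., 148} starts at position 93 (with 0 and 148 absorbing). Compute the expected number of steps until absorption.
E[τ | X_0 = 93] = 5115

Let v_k = E[τ | X_0 = k]. Boundary: v_0 = v_148 = 0. Recurrence: v_k = 1 + (v_{k-1} + v_{k+1})/2 for 1 ≤ k ≤ 147. The particular solution to v_k − (v_{k-1} + v_{k+1})/2 = 1 is v_k = −k^2. Adding homogeneous solution A + B k and matching boundaries gives v_k = k (148 − k). Substituting k = 93: v_93 = 93 · 55 = 5115.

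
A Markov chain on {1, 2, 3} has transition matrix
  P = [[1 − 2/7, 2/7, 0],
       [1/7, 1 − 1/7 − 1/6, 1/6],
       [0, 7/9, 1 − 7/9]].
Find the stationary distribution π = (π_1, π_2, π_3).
π = (7/24, 7/12, 1/8)

This is a birth-death chain on three states, which satisfies detailed balance: π_1 · P_{12} = π_2 · P_{21} and π_2 · P_{23} = π_3 · P_{32}.
From π_1 · 2/7 = π_2 · 1/7: π_2/π_1 = (2/7)/(1/7) = 2.
From π_2 · 1/6 = π_3 · 7/9: π_3/π_2 = (1/6)/(7/9) = 3/14.
Take π_1 proportional to 1; then unnormalized π = (1, 2, 3/7). Normalize by dividing by the sum 24/7:
  π = (7/24, 7/12, 1/8).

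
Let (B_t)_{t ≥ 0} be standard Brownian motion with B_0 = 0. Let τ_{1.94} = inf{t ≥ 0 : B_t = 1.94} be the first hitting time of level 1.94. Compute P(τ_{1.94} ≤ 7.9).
P(τ_{1.94} ≤ 7.9) = 2(1 − Φ(1.94/√7.9)) = 2(1 − Φ(0.6902)) ≈ 0.4901

By the reflection principle for standard BM, P(τ_b ≤ t) = 2 · P(B_t ≥ b). Since B_t ~ N(0, t), P(B_t ≥ 1.94) = 1 − Φ(1.94/√t) = 1 − Φ(1.94/√7.9) = 1 − Φ(0.6902) ≈ 0.24503. Doubling: P(τ_{1.94} ≤ 7.9) ≈ 2 · 0.24503 = 0.49006 ≈ 0.4901.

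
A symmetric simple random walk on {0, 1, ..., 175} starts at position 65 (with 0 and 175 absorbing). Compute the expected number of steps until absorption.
E[τ | X_0 = 65] = 7150

Let v_k = E[τ | X_0 = k]. Boundary: v_0 = v_175 = 0. Recurrence: v_k = 1 + (v_{k-1} + v_{k+1})/2 for 1 ≤ k ≤ 174. The particular solution to v_k − (v_{k-1} + v_{k+1})/2 = 1 is v_k = −k^2. Adding homogeneous solution A + B k and matching boundaries gives v_k = k (175 − k). Substituting k = 65: v_65 = 65 · 110 = 7150.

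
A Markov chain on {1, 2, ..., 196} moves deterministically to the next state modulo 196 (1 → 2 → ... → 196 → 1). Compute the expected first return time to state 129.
E[T_129 | X_0 = 129] = 196

The chain cycles deterministically, so starting at state 129 it returns in exactly 196 steps. Equivalently, the stationary distribution is uniform π_j = 1/196 for every state j, so by Kac's formula E[T_129] = 1/π_129 = 196.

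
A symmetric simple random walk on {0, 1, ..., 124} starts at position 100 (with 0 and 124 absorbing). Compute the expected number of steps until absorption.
E[τ | X_0 = 100] = 2400

Let v_k = E[τ | X_0 = k]. Boundary: v_0 = v_124 = 0. Recurrence: v_k = 1 + (v_{k-1} + v_{k+1})/2 for 1 ≤ k ≤ 123. The particular solution to v_k − (v_{k-1} + v_{k+1})/2 = 1 is v_k = −k^2. Adding homogeneous solution A + B k and matching boundaries gives v_k = k (124 − k). Substituting k = 100: v_100 = 100 · 24 = 2400.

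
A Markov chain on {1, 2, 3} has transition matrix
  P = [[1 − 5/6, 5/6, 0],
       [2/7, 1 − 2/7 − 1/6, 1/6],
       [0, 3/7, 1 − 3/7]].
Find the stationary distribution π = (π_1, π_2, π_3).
π = (216/1091, 630/1091, 245/1091)

This is a birth-death chain on three states, which satisfies detailed balance: π_1 · P_{12} = π_2 · P_{21} and π_2 · P_{23} = π_3 · P_{32}.
From π_1 · 5/6 = π_2 · 2/7: π_2/π_1 = (5/6)/(2/7) = 35/12.
From π_2 · 1/6 = π_3 · 3/7: π_3/π_2 = (1/6)/(3/7) = 7/18.
Take π_1 proportional to 1; then unnormalized π = (1, 35/12, 245/216). Normalize by dividing by the sum 1091/216:
  π = (216/1091, 630/1091, 245/1091).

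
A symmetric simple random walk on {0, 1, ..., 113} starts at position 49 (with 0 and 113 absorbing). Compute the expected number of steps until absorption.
E[τ | X_0 = 49] = 3136

Let v_k = E[τ | X_0 = k]. Boundary: v_0 = v_113 = 0. Recurrence: v_k = 1 + (v_{k-1} + v_{k+1})/2 for 1 ≤ k ≤ 112. The particular solution to v_k − (v_{k-1} + v_{k+1})/2 = 1 is v_k = −k^2. Adding homogeneous solution A + B k and matching boundaries gives v_k = k (113 − k). Substituting k = 49: v_49 = 49 · 64 = 3136.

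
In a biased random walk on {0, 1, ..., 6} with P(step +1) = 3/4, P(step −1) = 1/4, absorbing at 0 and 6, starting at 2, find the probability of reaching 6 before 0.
P(hit 6 before 0) = (1 − (1/3)^2) / (1 − (1/3)^6) = 81/91

Let u_k denote P(reach 6 before 0 | start at k). Boundary: u_0 = 0, u_6 = 1. Recurrence: u_k = 3/4·u_{k+1} + 1/4·u_{k-1} for 1 ≤ k ≤ 5. Try u_k = A + B·r^k with r = q/p = (1/4)/(3/4) = 1/3. Substitution satisfies the recurrence; boundary conditions give:
  u_k = (1 − r^k) / (1 − r^N) = (1 − (1/3)^2) / (1 − (1/3)^6) = 81/91.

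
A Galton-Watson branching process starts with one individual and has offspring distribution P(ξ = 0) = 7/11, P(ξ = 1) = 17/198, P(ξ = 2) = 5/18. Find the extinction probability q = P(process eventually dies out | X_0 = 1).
q = 1

Mean offspring μ = 0·7/11 + 1·17/198 + 2·5/18 = 127/198 ≤ 1. For μ ≤ 1 with offspring not concentrated at 1, the Galton-Watson process goes extinct almost surely, so q = 1.
(Algebraic check: The pgf is f(s) = 7/11 + 17/198·s + 5/18·s². The extinction probability q is the smallest fixed point of f in [0, 1]. Setting s = f(s):
  5/18·s² + (17/198 − 1)·s + 7/11 = 0
  5/18·s² − (7/11 + 5/18)·s + 7/11 = 0
which factors as (s − 1)·(5/18·s − 7/11) = 0, giving roots s = 1 and s = (7/11)/(5/18) = 126/55. Since 126/55 ≥ 1, the smallest root in [0, 1] is s = 1.)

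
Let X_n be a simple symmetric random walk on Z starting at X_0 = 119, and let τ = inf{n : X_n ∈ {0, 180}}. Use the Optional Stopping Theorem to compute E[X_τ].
E[X_τ] = 119

X_n is a martingale and τ is a bounded-mean stopping time (indeed τ is finite a.s. with bounded expectation since the walk is in a bounded region). By the OST, E[X_τ] = E[X_0] = 119. Equivalently: E[X_τ] = 180 · P(hit 180 first) + 0 · P(hit 0 first) = 180 · (119/180) = 119.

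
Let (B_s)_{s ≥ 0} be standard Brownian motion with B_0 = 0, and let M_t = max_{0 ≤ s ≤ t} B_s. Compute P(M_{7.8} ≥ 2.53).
P(M_{7.8} ≥ 2.53) = 2·P(B_{7.8} ≥ 2.53) = 2(1 − Φ(2.53/√7.8)) ≈ 0.3650

By the reflection principle for Brownian motion, P(M_t ≥ a) = 2 · P(B_t ≥ a) for a ≥ 0. Since B_t ~ N(0, t), P(B_t ≥ 2.53) = 1 − Φ(2.53/√t) = 1 − Φ(2.53/√7.8) = 1 − Φ(0.9059). So
  P(M_{7.8} ≥ 2.53) = 2(1 − Φ(0.9059)) ≈ 0.3650.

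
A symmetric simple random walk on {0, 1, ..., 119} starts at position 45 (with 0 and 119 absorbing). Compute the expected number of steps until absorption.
E[τ | X_0 = 45] = 3330

Let v_k = E[τ | X_0 = k]. Boundary: v_0 = v_119 = 0. Recurrence: v_k = 1 + (v_{k-1} + v_{k+1})/2 for 1 ≤ k ≤ 118. The particular solution to v_k − (v_{k-1} + v_{k+1})/2 = 1 is v_k = −k^2. Adding homogeneous solution A + B k and matching boundaries gives v_k = k (119 − k). Substituting k = 45: v_45 = 45 · 74 = 3330.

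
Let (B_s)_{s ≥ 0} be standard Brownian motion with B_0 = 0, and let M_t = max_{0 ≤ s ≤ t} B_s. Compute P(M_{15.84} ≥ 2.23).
P(M_{15.84} ≥ 2.23) = 2·P(B_{15.84} ≥ 2.23) = 2(1 − Φ(2.23/√15.84)) ≈ 0.5753

By the reflection principle for Brownian motion, P(M_t ≥ a) = 2 · P(B_t ≥ a) for a ≥ 0. Since B_t ~ N(0, t), P(B_t ≥ 2.23) = 1 − Φ(2.23/√t) = 1 − Φ(2.23/√15.84) = 1 − Φ(0.5603). So
  P(M_{15.84} ≥ 2.23) = 2(1 − Φ(0.5603)) ≈ 0.5753.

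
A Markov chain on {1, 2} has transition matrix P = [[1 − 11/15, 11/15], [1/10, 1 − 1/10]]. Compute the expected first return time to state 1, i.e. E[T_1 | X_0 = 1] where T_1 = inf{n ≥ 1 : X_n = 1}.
E[T_1 | X_0 = 1] = 1/π_1 = 25/3

For an irreducible recurrent Markov chain with stationary distribution π, E[T_i | X_0 = i] = 1/π_i (Kac's formula). Here π_1 = (1/10)/(11/15 + 1/10) = (1/10)/(5/6) = 3/25, so E[T_1 | X_0 = 1] = 1/π_1 = (11/15 + 1/10)/(1/10) = (5/6)/(1/10) = 25/3.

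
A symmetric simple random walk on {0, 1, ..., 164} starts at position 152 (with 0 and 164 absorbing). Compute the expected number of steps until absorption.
E[τ | X_0 = 152] = 1824

Let v_k = E[τ | X_0 = k]. Boundary: v_0 = v_164 = 0. Recurrence: v_k = 1 + (v_{k-1} + v_{k+1})/2 for 1 ≤ k ≤ 163. The particular solution to v_k − (v_{k-1} + v_{k+1})/2 = 1 is v_k = −k^2. Adding homogeneous solution A + B k and matching boundaries gives v_k = k (164 − k). Substituting k = 152: v_152 = 152 · 12 = 1824.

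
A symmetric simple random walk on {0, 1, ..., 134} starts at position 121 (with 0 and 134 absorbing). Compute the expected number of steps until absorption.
E[τ | X_0 = 121] = 1573

Let v_k = E[τ | X_0 = k]. Boundary: v_0 = v_134 = 0. Recurrence: v_k = 1 + (v_{k-1} + v_{k+1})/2 for 1 ≤ k ≤ 133. The particular solution to v_k − (v_{k-1} + v_{k+1})/2 = 1 is v_k = −k^2. Adding homogeneous solution A + B k and matching boundaries gives v_k = k (134 − k). Substituting k = 121: v_121 = 121 · 13 = 1573.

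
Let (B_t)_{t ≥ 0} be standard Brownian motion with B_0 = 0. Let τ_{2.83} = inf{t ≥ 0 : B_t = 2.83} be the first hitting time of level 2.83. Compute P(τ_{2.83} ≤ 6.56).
P(τ_{2.83} ≤ 6.56) = 2(1 − Φ(2.83/√6.56)) = 2(1 − Φ(1.1049)) ≈ 0.2692

By the reflection principle for standard BM, P(τ_b ≤ t) = 2 · P(B_t ≥ b). Since B_t ~ N(0, t), P(B_t ≥ 2.83) = 1 − Φ(2.83/√t) = 1 − Φ(2.83/√6.56) = 1 − Φ(1.1049) ≈ 0.13460. Doubling: P(τ_{2.83} ≤ 6.56) ≈ 2 · 0.13460 = 0.26920 ≈ 0.2692.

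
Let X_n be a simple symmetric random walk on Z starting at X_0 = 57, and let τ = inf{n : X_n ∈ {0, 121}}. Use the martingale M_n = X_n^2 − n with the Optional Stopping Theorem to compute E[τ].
E[τ] = 3648

M_n = X_n^2 − n is a martingale (since E[X_{n+1}^2 | F_n] = X_n^2 + 1). By OST (τ has finite mean in a bounded region), E[M_τ] = E[M_0] = X_0^2 − 0 = 57^2 = 3249. Also E[M_τ] = E[X_τ^2] − E[τ]. The walk exits at 0 or 121, with P(hit 121 first) = 57/121, so E[X_τ^2] = 121^2 · 57/121 + 0 = 6897. Thus E[τ] = E[X_τ^2] − E[M_τ] = 6897 − 3249 = 3648 = 57(121 − 57) = 3648.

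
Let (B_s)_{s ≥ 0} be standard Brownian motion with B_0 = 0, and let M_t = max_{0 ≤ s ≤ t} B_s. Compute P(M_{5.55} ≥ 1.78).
P(M_{5.55} ≥ 1.78) = 2·P(B_{5.55} ≥ 1.78) = 2(1 − Φ(1.78/√5.55)) ≈ 0.4499

By the reflection principle for Brownian motion, P(M_t ≥ a) = 2 · P(B_t ≥ a) for a ≥ 0. Since B_t ~ N(0, t), P(B_t ≥ 1.78) = 1 − Φ(1.78/√t) = 1 − Φ(1.78/√5.55) = 1 − Φ(0.7556). So
  P(M_{5.55} ≥ 1.78) = 2(1 − Φ(0.7556)) ≈ 0.4499.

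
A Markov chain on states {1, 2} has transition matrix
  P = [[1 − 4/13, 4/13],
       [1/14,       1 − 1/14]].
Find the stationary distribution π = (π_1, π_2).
π_1 = 13/69, π_2 = 56/69

Solve πP = π with π_1 + π_2 = 1. From πP = π: π_1 · (1 − 4/13) + π_2 · 1/14 = π_1 ⇒ π_2 · 1/14 = π_1 · 4/13 ⇒ π_2/π_1 = (4/13)/(1/14) = 56/13. Together with π_1 + π_2 = 1:
  π_1 = (1/14)/(4/13 + 1/14) = (1/14)/(69/182) = 13/69,
  π_2 = (4/13)/(4/13 + 1/14) = (4/13)/(69/182) = 56/69.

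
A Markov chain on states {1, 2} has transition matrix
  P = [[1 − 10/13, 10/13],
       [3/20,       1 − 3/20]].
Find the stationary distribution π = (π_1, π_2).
π_1 = 39/239, π_2 = 200/239

Solve πP = π with π_1 + π_2 = 1. From πP = π: π_1 · (1 − 10/13) + π_2 · 3/20 = π_1 ⇒ π_2 · 3/20 = π_1 · 10/13 ⇒ π_2/π_1 = (10/13)/(3/20) = 200/39. Together with π_1 + π_2 = 1:
  π_1 = (3/20)/(10/13 + 3/20) = (3/20)/(239/260) = 39/239,
  π_2 = (10/13)/(10/13 + 3/20) = (10/13)/(239/260) = 200/239.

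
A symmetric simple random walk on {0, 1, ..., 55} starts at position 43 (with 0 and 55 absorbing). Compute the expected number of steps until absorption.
E[τ | X_0 = 43] = 516

Let v_k = E[τ | X_0 = k]. Boundary: v_0 = v_55 = 0. Recurrence: v_k = 1 + (v_{k-1} + v_{k+1})/2 for 1 ≤ k ≤ 54. The particular solution to v_k − (v_{k-1} + v_{k+1})/2 = 1 is v_k = −k^2. Adding homogeneous solution A + B k and matching boundaries gives v_k = k (55 − k). Substituting k = 43: v_43 = 43 · 12 = 516.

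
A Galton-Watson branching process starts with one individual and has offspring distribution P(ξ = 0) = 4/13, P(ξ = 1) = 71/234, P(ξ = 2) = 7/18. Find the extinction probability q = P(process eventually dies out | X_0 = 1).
q = 72/91

The pgf is f(s) = 4/13 + 71/234·s + 7/18·s². The extinction probability q is the smallest fixed point of f in [0, 1]. Setting s = f(s):
  7/18·s² + (71/234 − 1)·s + 4/13 = 0
  7/18·s² − (4/13 + 7/18)·s + 4/13 = 0
which factors as (s − 1)·(7/18·s − 4/13) = 0, giving roots s = 1 and s = (4/13)/(7/18) = 72/91.
Mean offspring μ = 71/234 + 2·7/18 = 253/234 > 1 (supercritical), so q < 1. The extinction probability is the smaller root: q = (4/13)/(7/18) = 72/91.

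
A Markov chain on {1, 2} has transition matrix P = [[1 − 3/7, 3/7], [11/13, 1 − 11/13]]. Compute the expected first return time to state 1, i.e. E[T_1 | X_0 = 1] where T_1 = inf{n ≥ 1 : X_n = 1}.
E[T_1 | X_0 = 1] = 1/π_1 = 116/77

For an irreducible recurrent Markov chain with stationary distribution π, E[T_i | X_0 = i] = 1/π_i (Kac's formula). Here π_1 = (11/13)/(3/7 + 11/13) = (11/13)/(116/91) = 77/116, so E[T_1 | X_0 = 1] = 1/π_1 = (3/7 + 11/13)/(11/13) = (116/91)/(11/13) = 116/77.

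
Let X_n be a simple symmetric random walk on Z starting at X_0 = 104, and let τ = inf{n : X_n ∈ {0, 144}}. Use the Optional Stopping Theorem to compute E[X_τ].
E[X_τ] = 104

X_n is a martingale and τ is a bounded-mean stopping time (indeed τ is finite a.s. with bounded expectation since the walk is in a bounded region). By the OST, E[X_τ] = E[X_0] = 104. Equivalently: E[X_τ] = 144 · P(hit 144 first) + 0 · P(hit 0 first) = 144 · (104/144) = 104.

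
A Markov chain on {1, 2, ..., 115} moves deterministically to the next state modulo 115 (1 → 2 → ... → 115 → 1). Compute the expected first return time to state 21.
E[T_21 | X_0 = 21] = 115

The chain cycles deterministically, so starting at state 21 it returns in exactly 115 steps. Equivalently, the stationary distribution is uniform π_j = 1/115 for every state j, so by Kac's formula E[T_21] = 1/π_21 = 115.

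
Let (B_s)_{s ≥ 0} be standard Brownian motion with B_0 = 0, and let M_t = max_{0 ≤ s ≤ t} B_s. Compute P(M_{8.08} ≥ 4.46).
P(M_{8.08} ≥ 4.46) = 2·P(B_{8.08} ≥ 4.46) = 2(1 − Φ(4.46/√8.08)) ≈ 0.1166

By the reflection principle for Brownian motion, P(M_t ≥ a) = 2 · P(B_t ≥ a) for a ≥ 0. Since B_t ~ N(0, t), P(B_t ≥ 4.46) = 1 − Φ(4.46/√t) = 1 − Φ(4.46/√8.08) = 1 − Φ(1.5690). So
  P(M_{8.08} ≥ 4.46) = 2(1 − Φ(1.5690)) ≈ 0.1166.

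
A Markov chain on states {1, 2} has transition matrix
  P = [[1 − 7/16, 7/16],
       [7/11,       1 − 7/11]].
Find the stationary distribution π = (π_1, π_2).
π_1 = 16/27, π_2 = 11/27

Solve πP = π with π_1 + π_2 = 1. From πP = π: π_1 · (1 − 7/16) + π_2 · 7/11 = π_1 ⇒ π_2 · 7/11 = π_1 · 7/16 ⇒ π_2/π_1 = (7/16)/(7/11) = 11/16. Together with π_1 + π_2 = 1:
  π_1 = (7/11)/(7/16 + 7/11) = (7/11)/(189/176) = 16/27,
  π_2 = (7/16)/(7/16 + 7/11) = (7/16)/(189/176) = 11/27.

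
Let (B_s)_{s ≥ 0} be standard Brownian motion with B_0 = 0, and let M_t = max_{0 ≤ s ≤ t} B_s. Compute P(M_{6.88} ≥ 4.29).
P(M_{6.88} ≥ 4.29) = 2·P(B_{6.88} ≥ 4.29) = 2(1 − Φ(4.29/√6.88)) ≈ 0.1019

By the reflection principle for Brownian motion, P(M_t ≥ a) = 2 · P(B_t ≥ a) for a ≥ 0. Since B_t ~ N(0, t), P(B_t ≥ 4.29) = 1 − Φ(4.29/√t) = 1 − Φ(4.29/√6.88) = 1 − Φ(1.6355). So
  P(M_{6.88} ≥ 4.29) = 2(1 − Φ(1.6355)) ≈ 0.1019.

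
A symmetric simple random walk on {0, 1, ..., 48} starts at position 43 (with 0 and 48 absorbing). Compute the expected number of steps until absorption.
E[τ | X_0 = 43] = 215

Let v_k = E[τ | X_0 = k]. Boundary: v_0 = v_48 = 0. Recurrence: v_k = 1 + (v_{k-1} + v_{k+1})/2 for 1 ≤ k ≤ 47. The particular solution to v_k − (v_{k-1} + v_{k+1})/2 = 1 is v_k = −k^2. Adding homogeneous solution A + B k and matching boundaries gives v_k = k (48 − k). Substituting k = 43: v_43 = 43 · 5 = 215.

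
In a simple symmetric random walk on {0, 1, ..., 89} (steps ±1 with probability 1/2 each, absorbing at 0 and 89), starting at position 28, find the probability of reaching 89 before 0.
P(hit 89 before 0) = 28/89

Let u_k = P(hit 89 before 0 | start at k). Then u_0 = 0, u_89 = 1, and u_k = u_{k-1}/2 + u_{k+1}/2 for 1 ≤ k ≤ 88. This harmonic recurrence is solved by u_k = k/89, giving u_28 = 28/89.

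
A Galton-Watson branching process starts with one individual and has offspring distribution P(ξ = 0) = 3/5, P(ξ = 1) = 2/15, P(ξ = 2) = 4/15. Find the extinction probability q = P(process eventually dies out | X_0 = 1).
q = 1

Mean offspring μ = 0·3/5 + 1·2/15 + 2·4/15 = 2/3 ≤ 1. For μ ≤ 1 with offspring not concentrated at 1, the Galton-Watson process goes extinct almost surely, so q = 1.
(Algebraic check: The pgf is f(s) = 3/5 + 2/15·s + 4/15·s². The extinction probability q is the smallest fixed point of f in [0, 1]. Setting s = f(s):
  4/15·s² + (2/15 − 1)·s + 3/5 = 0
  4/15·s² − (3/5 + 4/15)·s + 3/5 = 0
which factors as (s − 1)·(4/15·s − 3/5) = 0, giving roots s = 1 and s = (3/5)/(4/15) = 9/4. Since 9/4 ≥ 1, the smallest root in [0, 1] is s = 1.)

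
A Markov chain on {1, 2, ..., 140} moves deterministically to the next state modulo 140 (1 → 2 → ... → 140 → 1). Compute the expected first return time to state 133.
E[T_133 | X_0 = 133] = 140

The chain cycles deterministically, so starting at state 133 it returns in exactly 140 steps. Equivalently, the stationary distribution is uniform π_j = 1/140 for every state j, so by Kac's formula E[T_133] = 1/π_133 = 140.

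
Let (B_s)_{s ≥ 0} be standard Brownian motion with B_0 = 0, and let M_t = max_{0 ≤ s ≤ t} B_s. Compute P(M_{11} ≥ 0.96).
P(M_{11} ≥ 0.96) = 2·P(B_{11} ≥ 0.96) = 2(1 − Φ(0.96/√11)) ≈ 0.7722

By the reflection principle for Brownian motion, P(M_t ≥ a) = 2 · P(B_t ≥ a) for a ≥ 0. Since B_t ~ N(0, t), P(B_t ≥ 0.96) = 1 − Φ(0.96/√t) = 1 − Φ(0.96/√11) = 1 − Φ(0.2895). So
  P(M_{11} ≥ 0.96) = 2(1 − Φ(0.2895)) ≈ 0.7722.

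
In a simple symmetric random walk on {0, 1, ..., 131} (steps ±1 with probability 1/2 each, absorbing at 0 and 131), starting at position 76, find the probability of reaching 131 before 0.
P(hit 131 before 0) = 76/131

Let u_k = P(hit 131 before 0 | start at k). Then u_0 = 0, u_131 = 1, and u_k = u_{k-1}/2 + u_{k+1}/2 for 1 ≤ k ≤ 130. This harmonic recurrence is solved by u_k = k/131, giving u_76 = 76/131.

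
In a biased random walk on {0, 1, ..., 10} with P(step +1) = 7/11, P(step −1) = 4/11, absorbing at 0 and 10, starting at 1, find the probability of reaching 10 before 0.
P(hit 10 before 0) = (1 − (4/7)^1) / (1 − (4/7)^10) = 40353607/93808891

Let u_k denote P(reach 10 before 0 | start at k). Boundary: u_0 = 0, u_10 = 1. Recurrence: u_k = 7/11·u_{k+1} + 4/11·u_{k-1} for 1 ≤ k ≤ 9. Try u_k = A + B·r^k with r = q/p = (4/11)/(7/11) = 4/7. Substitution satisfies the recurrence; boundary conditions give:
  u_k = (1 − r^k) / (1 − r^N) = (1 − (4/7)^1) / (1 − (4/7)^10) = 40353607/93808891.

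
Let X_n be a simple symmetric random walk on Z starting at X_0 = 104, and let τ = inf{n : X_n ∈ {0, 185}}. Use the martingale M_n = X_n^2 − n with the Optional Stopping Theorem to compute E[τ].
E[τ] = 8424

M_n = X_n^2 − n is a martingale (since E[X_{n+1}^2 | F_n] = X_n^2 + 1). By OST (τ has finite mean in a bounded region), E[M_τ] = E[M_0] = X_0^2 − 0 = 104^2 = 10816. Also E[M_τ] = E[X_τ^2] − E[τ]. The walk exits at 0 or 185, with P(hit 185 first) = 104/185, so E[X_τ^2] = 185^2 · 104/185 + 0 = 19240. Thus E[τ] = E[X_τ^2] − E[M_τ] = 19240 − 10816 = 8424 = 104(185 − 104) = 8424.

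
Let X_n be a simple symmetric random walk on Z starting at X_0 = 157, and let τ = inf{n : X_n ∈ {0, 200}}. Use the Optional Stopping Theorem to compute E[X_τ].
E[X_τ] = 157

X_n is a martingale and τ is a bounded-mean stopping time (indeed τ is finite a.s. with bounded expectation since the walk is in a bounded region). By the OST, E[X_τ] = E[X_0] = 157. Equivalently: E[X_τ] = 200 · P(hit 200 first) + 0 · P(hit 0 first) = 200 · (157/200) = 157.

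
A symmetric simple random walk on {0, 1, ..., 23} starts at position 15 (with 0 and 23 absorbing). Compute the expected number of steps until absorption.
E[τ | X_0 = 15] = 120

Let v_k = E[τ | X_0 = k]. Boundary: v_0 = v_23 = 0. Recurrence: v_k = 1 + (v_{k-1} + v_{k+1})/2 for 1 ≤ k ≤ 22. The particular solution to v_k − (v_{k-1} + v_{k+1})/2 = 1 is v_k = −k^2. Adding homogeneous solution A + B k and matching boundaries gives v_k = k (23 − k). Substituting k = 15: v_15 = 15 · 8 = 120.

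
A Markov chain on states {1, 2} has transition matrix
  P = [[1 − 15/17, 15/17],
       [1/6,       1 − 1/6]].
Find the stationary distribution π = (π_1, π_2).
π_1 = 17/107, π_2 = 90/107

Solve πP = π with π_1 + π_2 = 1. From πP = π: π_1 · (1 − 15/17) + π_2 · 1/6 = π_1 ⇒ π_2 · 1/6 = π_1 · 15/17 ⇒ π_2/π_1 = (15/17)/(1/6) = 90/17. Together with π_1 + π_2 = 1:
  π_1 = (1/6)/(15/17 + 1/6) = (1/6)/(107/102) = 17/107,
  π_2 = (15/17)/(15/17 + 1/6) = (15/17)/(107/102) = 90/107.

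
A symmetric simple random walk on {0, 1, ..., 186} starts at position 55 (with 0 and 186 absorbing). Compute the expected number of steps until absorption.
E[τ | X_0 = 55] = 7205

Let v_k = E[τ | X_0 = k]. Boundary: v_0 = v_186 = 0. Recurrence: v_k = 1 + (v_{k-1} + v_{k+1})/2 for 1 ≤ k ≤ 185. The particular solution to v_k − (v_{k-1} + v_{k+1})/2 = 1 is v_k = −k^2. Adding homogeneous solution A + B k and matching boundaries gives v_k = k (186 − k). Substituting k = 55: v_55 = 55 · 131 = 7205.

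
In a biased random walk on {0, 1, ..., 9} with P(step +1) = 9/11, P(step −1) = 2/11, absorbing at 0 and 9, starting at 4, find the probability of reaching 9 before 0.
P(hit 9 before 0) = (1 − (2/9)^4) / (1 − (2/9)^9) = 55210815/55345711

Let u_k denote P(reach 9 before 0 | start at k). Boundary: u_0 = 0, u_9 = 1. Recurrence: u_k = 9/11·u_{k+1} + 2/11·u_{k-1} for 1 ≤ k ≤ 8. Try u_k = A + B·r^k with r = q/p = (2/11)/(9/11) = 2/9. Substitution satisfies the recurrence; boundary conditions give:
  u_k = (1 − r^k) / (1 − r^N) = (1 − (2/9)^4) / (1 − (2/9)^9) = 55210815/55345711.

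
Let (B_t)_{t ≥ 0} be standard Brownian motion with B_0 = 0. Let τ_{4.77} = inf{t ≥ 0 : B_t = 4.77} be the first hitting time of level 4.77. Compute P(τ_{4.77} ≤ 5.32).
P(τ_{4.77} ≤ 5.32) = 2(1 − Φ(4.77/√5.32)) = 2(1 − Φ(2.0681)) ≈ 0.0386

By the reflection principle for standard BM, P(τ_b ≤ t) = 2 · P(B_t ≥ b). Since B_t ~ N(0, t), P(B_t ≥ 4.77) = 1 − Φ(4.77/√t) = 1 − Φ(4.77/√5.32) = 1 − Φ(2.0681) ≈ 0.01932. Doubling: P(τ_{4.77} ≤ 5.32) ≈ 2 · 0.01932 = 0.03864 ≈ 0.0386.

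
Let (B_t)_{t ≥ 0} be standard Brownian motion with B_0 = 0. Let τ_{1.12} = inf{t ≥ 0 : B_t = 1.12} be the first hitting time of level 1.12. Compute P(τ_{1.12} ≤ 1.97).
P(τ_{1.12} ≤ 1.97) = 2(1 − Φ(1.12/√1.97)) = 2(1 − Φ(0.7980)) ≈ 0.4249

By the reflection principle for standard BM, P(τ_b ≤ t) = 2 · P(B_t ≥ b). Since B_t ~ N(0, t), P(B_t ≥ 1.12) = 1 − Φ(1.12/√t) = 1 − Φ(1.12/√1.97) = 1 − Φ(0.7980) ≈ 0.21244. Doubling: P(τ_{1.12} ≤ 1.97) ≈ 2 · 0.21244 = 0.42488 ≈ 0.4249.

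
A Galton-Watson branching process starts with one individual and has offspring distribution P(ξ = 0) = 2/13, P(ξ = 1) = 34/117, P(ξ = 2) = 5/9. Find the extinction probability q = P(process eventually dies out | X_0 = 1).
q = 18/65

The pgf is f(s) = 2/13 + 34/117·s + 5/9·s². The extinction probability q is the smallest fixed point of f in [0, 1]. Setting s = f(s):
  5/9·s² + (34/117 − 1)·s + 2/13 = 0
  5/9·s² − (2/13 + 5/9)·s + 2/13 = 0
which factors as (s − 1)·(5/9·s − 2/13) = 0, giving roots s = 1 and s = (2/13)/(5/9) = 18/65.
Mean offspring μ = 34/117 + 2·5/9 = 164/117 > 1 (supercritical), so q < 1. The extinction probability is the smaller root: q = (2/13)/(5/9) = 18/65.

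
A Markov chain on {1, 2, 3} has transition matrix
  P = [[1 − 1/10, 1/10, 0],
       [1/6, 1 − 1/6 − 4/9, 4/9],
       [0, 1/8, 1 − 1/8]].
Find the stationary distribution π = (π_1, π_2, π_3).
π = (15/56, 9/56, 4/7)

This is a birth-death chain on three states, which satisfies detailed balance: π_1 · P_{12} = π_2 · P_{21} and π_2 · P_{23} = π_3 · P_{32}.
From π_1 · 1/10 = π_2 · 1/6: π_2/π_1 = (1/10)/(1/6) = 3/5.
From π_2 · 4/9 = π_3 · 1/8: π_3/π_2 = (4/9)/(1/8) = 32/9.
Take π_1 proportional to 1; then unnormalized π = (1, 3/5, 32/15). Normalize by dividing by the sum 56/15:
  π = (15/56, 9/56, 4/7).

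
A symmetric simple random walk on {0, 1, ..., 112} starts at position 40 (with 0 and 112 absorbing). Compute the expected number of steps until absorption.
E[τ | X_0 = 40] = 2880

Let v_k = E[τ | X_0 = k]. Boundary: v_0 = v_112 = 0. Recurrence: v_k = 1 + (v_{k-1} + v_{k+1})/2 for 1 ≤ k ≤ 111. The particular solution to v_k − (v_{k-1} + v_{k+1})/2 = 1 is v_k = −k^2. Adding homogeneous solution A + B k and matching boundaries gives v_k = k (112 − k). Substituting k = 40: v_40 = 40 · 72 = 2880.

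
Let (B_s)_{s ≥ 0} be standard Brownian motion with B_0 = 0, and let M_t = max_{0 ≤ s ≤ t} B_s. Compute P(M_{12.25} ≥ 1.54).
P(M_{12.25} ≥ 1.54) = 2·P(B_{12.25} ≥ 1.54) = 2(1 − Φ(1.54/√12.25)) ≈ 0.6599

By the reflection principle for Brownian motion, P(M_t ≥ a) = 2 · P(B_t ≥ a) for a ≥ 0. Since B_t ~ N(0, t), P(B_t ≥ 1.54) = 1 − Φ(1.54/√t) = 1 − Φ(1.54/√12.25) = 1 − Φ(0.4400). So
  P(M_{12.25} ≥ 1.54) = 2(1 − Φ(0.4400)) ≈ 0.6599.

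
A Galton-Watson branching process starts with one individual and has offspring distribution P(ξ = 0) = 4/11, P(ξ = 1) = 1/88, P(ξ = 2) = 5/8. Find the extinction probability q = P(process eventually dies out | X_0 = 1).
q = 32/55

The pgf is f(s) = 4/11 + 1/88·s + 5/8·s². The extinction probability q is the smallest fixed point of f in [0, 1]. Setting s = f(s):
  5/8·s² + (1/88 − 1)·s + 4/11 = 0
  5/8·s² − (4/11 + 5/8)·s + 4/11 = 0
which factors as (s − 1)·(5/8·s − 4/11) = 0, giving roots s = 1 and s = (4/11)/(5/8) = 32/55.
Mean offspring μ = 1/88 + 2·5/8 = 111/88 > 1 (supercritical), so q < 1. The extinction probability is the smaller root: q = (4/11)/(5/8) = 32/55.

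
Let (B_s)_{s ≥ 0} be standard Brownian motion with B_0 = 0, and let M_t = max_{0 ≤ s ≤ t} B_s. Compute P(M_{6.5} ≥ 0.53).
P(M_{6.5} ≥ 0.53) = 2·P(B_{6.5} ≥ 0.53) = 2(1 − Φ(0.53/√6.5)) ≈ 0.8353

By the reflection principle for Brownian motion, P(M_t ≥ a) = 2 · P(B_t ≥ a) for a ≥ 0. Since B_t ~ N(0, t), P(B_t ≥ 0.53) = 1 − Φ(0.53/√t) = 1 − Φ(0.53/√6.5) = 1 − Φ(0.2079). So
  P(M_{6.5} ≥ 0.53) = 2(1 − Φ(0.2079)) ≈ 0.8353.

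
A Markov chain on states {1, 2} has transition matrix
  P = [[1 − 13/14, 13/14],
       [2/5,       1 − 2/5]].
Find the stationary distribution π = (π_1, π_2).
π_1 = 28/93, π_2 = 65/93

Solve πP = π with π_1 + π_2 = 1. From πP = π: π_1 · (1 − 13/14) + π_2 · 2/5 = π_1 ⇒ π_2 · 2/5 = π_1 · 13/14 ⇒ π_2/π_1 = (13/14)/(2/5) = 65/28. Together with π_1 + π_2 = 1:
  π_1 = (2/5)/(13/14 + 2/5) = (2/5)/(93/70) = 28/93,
  π_2 = (13/14)/(13/14 + 2/5) = (13/14)/(93/70) = 65/93.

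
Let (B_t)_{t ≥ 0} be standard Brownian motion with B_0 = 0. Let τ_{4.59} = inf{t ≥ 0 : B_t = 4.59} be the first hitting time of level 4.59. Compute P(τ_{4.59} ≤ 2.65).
P(τ_{4.59} ≤ 2.65) = 2(1 − Φ(4.59/√2.65)) = 2(1 − Φ(2.8196)) ≈ 0.0048

By the reflection principle for standard BM, P(τ_b ≤ t) = 2 · P(B_t ≥ b). Since B_t ~ N(0, t), P(B_t ≥ 4.59) = 1 − Φ(4.59/√t) = 1 − Φ(4.59/√2.65) = 1 − Φ(2.8196) ≈ 0.00240. Doubling: P(τ_{4.59} ≤ 2.65) ≈ 2 · 0.00240 = 0.00480 ≈ 0.0048.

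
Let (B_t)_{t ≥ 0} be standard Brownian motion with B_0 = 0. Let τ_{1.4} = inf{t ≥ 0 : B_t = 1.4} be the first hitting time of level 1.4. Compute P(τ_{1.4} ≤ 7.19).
P(τ_{1.4} ≤ 7.19) = 2(1 − Φ(1.4/√7.19)) = 2(1 − Φ(0.5221)) ≈ 0.6016

By the reflection principle for standard BM, P(τ_b ≤ t) = 2 · P(B_t ≥ b). Since B_t ~ N(0, t), P(B_t ≥ 1.4) = 1 − Φ(1.4/√t) = 1 − Φ(1.4/√7.19) = 1 − Φ(0.5221) ≈ 0.30080. Doubling: P(τ_{1.4} ≤ 7.19) ≈ 2 · 0.30080 = 0.60160 ≈ 0.6016.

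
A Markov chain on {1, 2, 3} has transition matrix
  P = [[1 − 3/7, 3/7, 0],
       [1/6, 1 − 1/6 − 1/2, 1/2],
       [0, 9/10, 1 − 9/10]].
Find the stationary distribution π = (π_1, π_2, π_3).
π = (1/5, 18/35, 2/7)

This is a birth-death chain on three states, which satisfies detailed balance: π_1 · P_{12} = π_2 · P_{21} and π_2 · P_{23} = π_3 · P_{32}.
From π_1 · 3/7 = π_2 · 1/6: π_2/π_1 = (3/7)/(1/6) = 18/7.
From π_2 · 1/2 = π_3 · 9/10: π_3/π_2 = (1/2)/(9/10) = 5/9.
Take π_1 proportional to 1; then unnormalized π = (1, 18/7, 10/7). Normalize by dividing by the sum 5:
  π = (1/5, 18/35, 2/7).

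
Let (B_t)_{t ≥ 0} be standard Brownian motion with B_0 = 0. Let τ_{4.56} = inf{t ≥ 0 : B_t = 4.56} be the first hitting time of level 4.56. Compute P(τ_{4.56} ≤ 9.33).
P(τ_{4.56} ≤ 9.33) = 2(1 − Φ(4.56/√9.33)) = 2(1 − Φ(1.4929)) ≈ 0.1355

By the reflection principle for standard BM, P(τ_b ≤ t) = 2 · P(B_t ≥ b). Since B_t ~ N(0, t), P(B_t ≥ 4.56) = 1 − Φ(4.56/√t) = 1 − Φ(4.56/√9.33) = 1 − Φ(1.4929) ≈ 0.06773. Doubling: P(τ_{4.56} ≤ 9.33) ≈ 2 · 0.06773 = 0.13546 ≈ 0.1355.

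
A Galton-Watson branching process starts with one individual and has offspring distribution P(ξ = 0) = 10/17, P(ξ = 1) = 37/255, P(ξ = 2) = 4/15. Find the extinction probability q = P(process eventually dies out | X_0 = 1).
q = 1

Mean offspring μ = 0·10/17 + 1·37/255 + 2·4/15 = 173/255 ≤ 1. For μ ≤ 1 with offspring not concentrated at 1, the Galton-Watson process goes extinct almost surely, so q = 1.
(Algebraic check: The pgf is f(s) = 10/17 + 37/255·s + 4/15·s². The extinction probability q is the smallest fixed point of f in [0, 1]. Setting s = f(s):
  4/15·s² + (37/255 − 1)·s + 10/17 = 0
  4/15·s² − (10/17 + 4/15)·s + 10/17 = 0
which factors as (s − 1)·(4/15·s − 10/17) = 0, giving roots s = 1 and s = (10/17)/(4/15) = 75/34. Since 75/34 ≥ 1, the smallest root in [0, 1] is s = 1.)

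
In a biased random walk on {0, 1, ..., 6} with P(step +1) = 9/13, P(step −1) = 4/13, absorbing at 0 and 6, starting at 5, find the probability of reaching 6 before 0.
P(hit 6 before 0) = (1 − (4/9)^5) / (1 − (4/9)^6) = 104445/105469

Let u_k denote P(reach 6 before 0 | start at k). Boundary: u_0 = 0, u_6 = 1. Recurrence: u_k = 9/13·u_{k+1} + 4/13·u_{k-1} for 1 ≤ k ≤ 5. Try u_k = A + B·r^k with r = q/p = (4/13)/(9/13) = 4/9. Substitution satisfies the recurrence; boundary conditions give:
  u_k = (1 − r^k) / (1 − r^N) = (1 − (4/9)^5) / (1 − (4/9)^6) = 104445/105469.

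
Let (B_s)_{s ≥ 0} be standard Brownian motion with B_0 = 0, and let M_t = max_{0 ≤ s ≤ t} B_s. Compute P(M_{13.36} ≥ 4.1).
P(M_{13.36} ≥ 4.1) = 2·P(B_{13.36} ≥ 4.1) = 2(1 − Φ(4.1/√13.36)) ≈ 0.2620

By the reflection principle for Brownian motion, P(M_t ≥ a) = 2 · P(B_t ≥ a) for a ≥ 0. Since B_t ~ N(0, t), P(B_t ≥ 4.1) = 1 − Φ(4.1/√t) = 1 − Φ(4.1/√13.36) = 1 − Φ(1.1217). So
  P(M_{13.36} ≥ 4.1) = 2(1 − Φ(1.1217)) ≈ 0.2620.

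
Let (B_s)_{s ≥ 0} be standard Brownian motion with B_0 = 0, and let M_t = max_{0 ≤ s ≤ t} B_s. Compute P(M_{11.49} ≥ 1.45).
P(M_{11.49} ≥ 1.45) = 2·P(B_{11.49} ≥ 1.45) = 2(1 − Φ(1.45/√11.49)) ≈ 0.6688

By the reflection principle for Brownian motion, P(M_t ≥ a) = 2 · P(B_t ≥ a) for a ≥ 0. Since B_t ~ N(0, t), P(B_t ≥ 1.45) = 1 − Φ(1.45/√t) = 1 − Φ(1.45/√11.49) = 1 − Φ(0.4278). So
  P(M_{11.49} ≥ 1.45) = 2(1 − Φ(0.4278)) ≈ 0.6688.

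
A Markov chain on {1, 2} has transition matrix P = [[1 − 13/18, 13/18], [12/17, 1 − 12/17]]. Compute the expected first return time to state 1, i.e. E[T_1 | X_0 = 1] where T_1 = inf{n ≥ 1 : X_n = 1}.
E[T_1 | X_0 = 1] = 1/π_1 = 437/216

For an irreducible recurrent Markov chain with stationary distribution π, E[T_i | X_0 = i] = 1/π_i (Kac's formula). Here π_1 = (12/17)/(13/18 + 12/17) = (12/17)/(437/306) = 216/437, so E[T_1 | X_0 = 1] = 1/π_1 = (13/18 + 12/17)/(12/17) = (437/306)/(12/17) = 437/216.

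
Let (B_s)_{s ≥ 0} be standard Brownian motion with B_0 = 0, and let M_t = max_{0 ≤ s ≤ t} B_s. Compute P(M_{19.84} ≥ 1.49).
P(M_{19.84} ≥ 1.49) = 2·P(B_{19.84} ≥ 1.49) = 2(1 − Φ(1.49/√19.84)) ≈ 0.7380

By the reflection principle for Brownian motion, P(M_t ≥ a) = 2 · P(B_t ≥ a) for a ≥ 0. Since B_t ~ N(0, t), P(B_t ≥ 1.49) = 1 − Φ(1.49/√t) = 1 − Φ(1.49/√19.84) = 1 − Φ(0.3345). So
  P(M_{19.84} ≥ 1.49) = 2(1 − Φ(0.3345)) ≈ 0.7380.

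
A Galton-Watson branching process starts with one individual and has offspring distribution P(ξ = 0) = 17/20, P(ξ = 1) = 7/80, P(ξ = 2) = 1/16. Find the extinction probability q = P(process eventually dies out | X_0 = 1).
q = 1

Mean offspring μ = 0·17/20 + 1·7/80 + 2·1/16 = 17/80 ≤ 1. For μ ≤ 1 with offspring not concentrated at 1, the Galton-Watson process goes extinct almost surely, so q = 1.
(Algebraic check: The pgf is f(s) = 17/20 + 7/80·s + 1/16·s². The extinction probability q is the smallest fixed point of f in [0, 1]. Setting s = f(s):
  1/16·s² + (7/80 − 1)·s + 17/20 = 0
  1/16·s² − (17/20 + 1/16)·s + 17/20 = 0
which factors as (s − 1)·(1/16·s − 17/20) = 0, giving roots s = 1 and s = (17/20)/(1/16) = 68/5. Since 68/5 ≥ 1, the smallest root in [0, 1] is s = 1.)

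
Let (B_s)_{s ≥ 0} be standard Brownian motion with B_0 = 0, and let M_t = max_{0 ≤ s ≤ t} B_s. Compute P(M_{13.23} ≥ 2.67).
P(M_{13.23} ≥ 2.67) = 2·P(B_{13.23} ≥ 2.67) = 2(1 − Φ(2.67/√13.23)) ≈ 0.4629

By the reflection principle for Brownian motion, P(M_t ≥ a) = 2 · P(B_t ≥ a) for a ≥ 0. Since B_t ~ N(0, t), P(B_t ≥ 2.67) = 1 − Φ(2.67/√t) = 1 − Φ(2.67/√13.23) = 1 − Φ(0.7341). So
  P(M_{13.23} ≥ 2.67) = 2(1 − Φ(0.7341)) ≈ 0.4629.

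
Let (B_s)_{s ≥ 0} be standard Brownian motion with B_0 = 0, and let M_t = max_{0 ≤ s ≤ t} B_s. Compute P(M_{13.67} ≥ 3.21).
P(M_{13.67} ≥ 3.21) = 2·P(B_{13.67} ≥ 3.21) = 2(1 − Φ(3.21/√13.67)) ≈ 0.3853

By the reflection principle for Brownian motion, P(M_t ≥ a) = 2 · P(B_t ≥ a) for a ≥ 0. Since B_t ~ N(0, t), P(B_t ≥ 3.21) = 1 − Φ(3.21/√t) = 1 − Φ(3.21/√13.67) = 1 − Φ(0.8682). So
  P(M_{13.67} ≥ 3.21) = 2(1 − Φ(0.8682)) ≈ 0.3853.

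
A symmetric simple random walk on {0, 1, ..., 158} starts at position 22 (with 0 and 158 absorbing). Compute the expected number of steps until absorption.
E[τ | X_0 = 22] = 2992

Let v_k = E[τ | X_0 = k]. Boundary: v_0 = v_158 = 0. Recurrence: v_k = 1 + (v_{k-1} + v_{k+1})/2 for 1 ≤ k ≤ 157. The particular solution to v_k − (v_{k-1} + v_{k+1})/2 = 1 is v_k = −k^2. Adding homogeneous solution A + B k and matching boundaries gives v_k = k (158 − k). Substituting k = 22: v_22 = 22 · 136 = 2992.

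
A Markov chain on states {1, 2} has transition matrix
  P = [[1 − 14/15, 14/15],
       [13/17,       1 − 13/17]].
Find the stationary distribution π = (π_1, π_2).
π_1 = 195/433, π_2 = 238/433

Solve πP = π with π_1 + π_2 = 1. From πP = π: π_1 · (1 − 14/15) + π_2 · 13/17 = π_1 ⇒ π_2 · 13/17 = π_1 · 14/15 ⇒ π_2/π_1 = (14/15)/(13/17) = 238/195. Together with π_1 + π_2 = 1:
  π_1 = (13/17)/(14/15 + 13/17) = (13/17)/(433/255) = 195/433,
  π_2 = (14/15)/(14/15 + 13/17) = (14/15)/(433/255) = 238/433.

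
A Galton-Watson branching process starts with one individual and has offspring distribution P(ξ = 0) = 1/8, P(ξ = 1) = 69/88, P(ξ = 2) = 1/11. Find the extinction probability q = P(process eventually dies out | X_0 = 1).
q = 1

Mean offspring μ = 0·1/8 + 1·69/88 + 2·1/11 = 85/88 ≤ 1. For μ ≤ 1 with offspring not concentrated at 1, the Galton-Watson process goes extinct almost surely, so q = 1.
(Algebraic check: The pgf is f(s) = 1/8 + 69/88·s + 1/11·s². The extinction probability q is the smallest fixed point of f in [0, 1]. Setting s = f(s):
  1/11·s² + (69/88 − 1)·s + 1/8 = 0
  1/11·s² − (1/8 + 1/11)·s + 1/8 = 0
which factors as (s − 1)·(1/11·s − 1/8) = 0, giving roots s = 1 and s = (1/8)/(1/11) = 11/8. Since 11/8 ≥ 1, the smallest root in [0, 1] is s = 1.)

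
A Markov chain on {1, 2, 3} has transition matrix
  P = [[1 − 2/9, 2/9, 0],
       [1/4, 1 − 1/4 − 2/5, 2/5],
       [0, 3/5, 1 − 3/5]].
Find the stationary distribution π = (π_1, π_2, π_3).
π = (27/67, 24/67, 16/67)

This is a birth-death chain on three states, which satisfies detailed balance: π_1 · P_{12} = π_2 · P_{21} and π_2 · P_{23} = π_3 · P_{32}.
From π_1 · 2/9 = π_2 · 1/4: π_2/π_1 = (2/9)/(1/4) = 8/9.
From π_2 · 2/5 = π_3 · 3/5: π_3/π_2 = (2/5)/(3/5) = 2/3.
Take π_1 proportional to 1; then unnormalized π = (1, 8/9, 16/27). Normalize by dividing by the sum 67/27:
  π = (27/67, 24/67, 16/67).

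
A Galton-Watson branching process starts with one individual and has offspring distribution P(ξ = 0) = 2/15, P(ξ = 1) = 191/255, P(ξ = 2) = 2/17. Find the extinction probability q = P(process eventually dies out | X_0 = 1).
q = 1

Mean offspring μ = 0·2/15 + 1·191/255 + 2·2/17 = 251/255 ≤ 1. For μ ≤ 1 with offspring not concentrated at 1, the Galton-Watson process goes extinct almost surely, so q = 1.
(Algebraic check: The pgf is f(s) = 2/15 + 191/255·s + 2/17·s². The extinction probability q is the smallest fixed point of f in [0, 1]. Setting s = f(s):
  2/17·s² + (191/255 − 1)·s + 2/15 = 0
  2/17·s² − (2/15 + 2/17)·s + 2/15 = 0
which factors as (s − 1)·(2/17·s − 2/15) = 0, giving roots s = 1 and s = (2/15)/(2/17) = 17/15. Since 17/15 ≥ 1, the smallest root in [0, 1] is s = 1.)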